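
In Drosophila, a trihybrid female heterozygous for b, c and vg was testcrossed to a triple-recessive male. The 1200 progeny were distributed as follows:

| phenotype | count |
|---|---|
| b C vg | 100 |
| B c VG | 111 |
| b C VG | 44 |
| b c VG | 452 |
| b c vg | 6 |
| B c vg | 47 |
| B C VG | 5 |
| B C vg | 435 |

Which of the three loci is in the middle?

vg

The two most frequent reciprocal classes, B C vg and b c VG, are the parental types, so the F1 was B C vg / b c VG.
The two rarest classes, B C VG and b c vg, are the double crossovers. Comparing them with the parentals, only the vg allele has switched, so vg is the middle locus and the order is c – vg – b.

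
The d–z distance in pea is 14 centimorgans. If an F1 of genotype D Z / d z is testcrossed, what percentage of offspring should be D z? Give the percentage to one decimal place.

7.0%

A map distance of 14 centimorgans corresponds to a recombination frequency of 0.140.
The F1 is D Z / d z, so D z is a recombinant gamete class with expected frequency r/2 = 0.140/2 = 0.0700.
That is 0.0700 = 7.0% of the progeny.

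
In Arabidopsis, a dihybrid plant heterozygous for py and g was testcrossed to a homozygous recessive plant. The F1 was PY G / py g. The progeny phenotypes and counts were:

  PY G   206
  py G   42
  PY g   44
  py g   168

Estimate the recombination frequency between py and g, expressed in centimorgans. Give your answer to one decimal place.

18.7 centimorgans

The recombinant classes are PY g and py G: 44 + 42 = 86.
Recombination frequency = 86/460 = 0.1870 ≈ 18.7%, i.e. 18.7 centimorgans.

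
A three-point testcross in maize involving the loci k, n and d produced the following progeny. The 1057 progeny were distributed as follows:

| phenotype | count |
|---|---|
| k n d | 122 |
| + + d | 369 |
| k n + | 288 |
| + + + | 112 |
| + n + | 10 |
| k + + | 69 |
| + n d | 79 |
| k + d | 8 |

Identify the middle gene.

The two most frequent reciprocal classes, + + d and k n +, are the parental types, so the F1 was + + d / k n +.
The two rarest classes, k + d and + n +, are the double crossovers. Comparing them with the parentals, only the k allele has switched, so k is the middle locus and the order is n – k – d.

k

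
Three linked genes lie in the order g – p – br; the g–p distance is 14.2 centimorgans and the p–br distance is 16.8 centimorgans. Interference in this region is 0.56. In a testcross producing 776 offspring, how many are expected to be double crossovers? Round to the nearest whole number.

Map distances give recombination frequencies of 0.142 and 0.168 for the two intervals.
With interference 0.56 (so coincidence = 0.44), expected double-crossover frequency = 0.142 × 0.168 × 0.44 = 0.01050.
Expected number = 0.01050 × 776 = 8.15 ≈ 8.

8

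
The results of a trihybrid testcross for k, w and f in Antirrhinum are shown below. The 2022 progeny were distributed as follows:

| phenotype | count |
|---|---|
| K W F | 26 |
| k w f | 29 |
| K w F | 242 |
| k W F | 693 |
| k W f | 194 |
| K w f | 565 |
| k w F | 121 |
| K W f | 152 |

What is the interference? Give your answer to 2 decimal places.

The two most frequent reciprocal classes, k W F and K w f, are the parental types, so the F1 was k W F / K w f.
The two rarest classes, K W F and k w f, are the double crossovers. Comparing them with the parentals, only the k allele has switched, so k is the middle locus and the order is f – k – w.
f–k: (436 + 55)/2022 = 0.2428; k–w: (273 + 55)/2022 = 0.1622.
Expected DCO frequency = 0.2428 × 0.1622 ≈ 0.03938; observed = 55/2022 ≈ 0.02720.
Coefficient of coincidence = 0.02720/0.03938 ≈ 0.69; interference = 1 − 0.69 = 0.31.

0.31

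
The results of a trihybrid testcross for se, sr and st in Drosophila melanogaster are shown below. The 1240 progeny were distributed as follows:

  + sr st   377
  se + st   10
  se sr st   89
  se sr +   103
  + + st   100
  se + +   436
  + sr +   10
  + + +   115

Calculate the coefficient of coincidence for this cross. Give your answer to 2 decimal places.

0.50

The two most frequent reciprocal classes, + sr st and se + +, are the parental types, so the F1 was + sr st / se + +.
The two rarest classes, + sr + and se + st, are the double crossovers. Comparing them with the parentals, only the st allele has switched, so st is the middle locus and the order is sr – st – se.
sr–st: (203 + 20)/1240 = 0.1798; st–se: (204 + 20)/1240 = 0.1806.
Expected DCO frequency = 0.1798 × 0.1806 ≈ 0.03247; observed = 20/1240 ≈ 0.01613.
Coefficient of coincidence = 0.01613/0.03247 ≈ 0.50.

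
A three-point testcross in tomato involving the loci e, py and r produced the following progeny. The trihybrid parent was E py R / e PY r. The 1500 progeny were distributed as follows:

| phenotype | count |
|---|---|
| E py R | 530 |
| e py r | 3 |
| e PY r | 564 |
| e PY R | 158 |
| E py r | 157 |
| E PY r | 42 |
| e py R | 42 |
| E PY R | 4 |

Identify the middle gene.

py

The two rarest classes, E PY R and e py r, are the double crossovers. Comparing them with the parentals, only the py allele has switched, so py is the middle locus and the order is r – py – e.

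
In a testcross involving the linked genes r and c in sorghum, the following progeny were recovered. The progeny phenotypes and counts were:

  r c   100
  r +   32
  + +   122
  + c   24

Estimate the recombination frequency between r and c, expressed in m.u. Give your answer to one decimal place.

The two most frequent classes, + + (122) and r c (100), are the parental types, so the F1 was + + / r c.
The recombinant classes are + c and r +: 24 + 32 = 56.
Recombination frequency = 56/278 = 0.2014 ≈ 20.1%, i.e. 20.1 m.u.

20.1 m.u.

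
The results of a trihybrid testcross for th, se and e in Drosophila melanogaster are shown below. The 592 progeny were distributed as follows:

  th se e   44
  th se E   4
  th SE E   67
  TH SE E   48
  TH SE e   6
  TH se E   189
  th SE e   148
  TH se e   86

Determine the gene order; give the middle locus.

The two most frequent reciprocal classes, TH se E and th SE e, are the parental types, so the F1 was TH se E / th SE e.
The two rarest classes, th se E and TH SE e, are the double crossovers. Comparing them with the parentals, only the th allele has switched, so th is the middle locus and the order is se – th – e.

th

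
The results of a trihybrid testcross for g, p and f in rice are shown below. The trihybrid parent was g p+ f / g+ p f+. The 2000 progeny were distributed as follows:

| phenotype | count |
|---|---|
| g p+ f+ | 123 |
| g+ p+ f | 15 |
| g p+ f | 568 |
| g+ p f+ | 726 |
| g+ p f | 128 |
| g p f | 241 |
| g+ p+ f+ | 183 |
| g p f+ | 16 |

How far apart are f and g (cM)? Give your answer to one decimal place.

The two rarest classes, g+ p+ f and g p f+, are the double crossovers. Comparing them with the parentals, only the g allele has switched, so g is the middle locus and the order is f – g – p.
Crossovers in the f–g interval produce the single-crossover classes g p+ f+ and g+ p f (123 + 128 = 251) plus the double crossovers (31).
RF(f–g) = (251 + 31) / 2000 = 282/2000 = 0.1410 → 14.1 cM.

14.1 cM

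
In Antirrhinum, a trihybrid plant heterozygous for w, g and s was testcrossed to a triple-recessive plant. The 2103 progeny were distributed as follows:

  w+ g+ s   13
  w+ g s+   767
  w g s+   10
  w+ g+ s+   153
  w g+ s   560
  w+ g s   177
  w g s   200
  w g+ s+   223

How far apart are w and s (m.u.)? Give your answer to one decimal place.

20.1 m.u.

The two most frequent reciprocal classes, w g+ s and w+ g s+, are the parental types, so the F1 was w g+ s / w+ g s+.
The two rarest classes, w+ g+ s and w g s+, are the double crossovers. Comparing them with the parentals, only the w allele has switched, so w is the middle locus and the order is g – w – s.
Crossovers in the w–s interval produce the single-crossover classes w g+ s+ and w+ g s (223 + 177 = 400) plus the double crossovers (23).
RF(w–s) = (400 + 23) / 2103 = 423/2103 = 0.2011 → 20.1 m.u.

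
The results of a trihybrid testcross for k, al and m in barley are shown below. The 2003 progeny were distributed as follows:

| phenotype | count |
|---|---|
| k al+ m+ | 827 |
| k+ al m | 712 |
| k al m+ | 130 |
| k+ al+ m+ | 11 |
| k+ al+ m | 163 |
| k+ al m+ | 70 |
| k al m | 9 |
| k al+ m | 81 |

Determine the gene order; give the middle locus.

k

The two most frequent reciprocal classes, k+ al m and k al+ m+, are the parental types, so the F1 was k+ al m / k al+ m+.
The two rarest classes, k al m and k+ al+ m+, are the double crossovers. Comparing them with the parentals, only the k allele has switched, so k is the middle locus and the order is m – k – al.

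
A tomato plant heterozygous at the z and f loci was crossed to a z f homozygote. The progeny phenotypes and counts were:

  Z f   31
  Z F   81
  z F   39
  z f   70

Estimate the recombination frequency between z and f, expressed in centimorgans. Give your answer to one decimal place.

31.7 centimorgans

The two most frequent classes, Z F (81) and z f (70), are the parental types, so the F1 was Z F / z f.
The recombinant classes are Z f and z F: 31 + 39 = 70.
Recombination frequency = 70/221 = 0.3167 ≈ 31.7%, i.e. 31.7 centimorgans.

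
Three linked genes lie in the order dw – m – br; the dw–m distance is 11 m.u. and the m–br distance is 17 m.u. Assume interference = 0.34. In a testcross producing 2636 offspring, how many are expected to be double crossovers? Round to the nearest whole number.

Map distances give recombination frequencies of 0.110 and 0.170 for the two intervals.
With interference 0.34 (so coincidence = 0.66), expected double-crossover frequency = 0.110 × 0.170 × 0.66 = 0.01234.
Expected number = 0.01234 × 2636 = 32.53 ≈ 33.

33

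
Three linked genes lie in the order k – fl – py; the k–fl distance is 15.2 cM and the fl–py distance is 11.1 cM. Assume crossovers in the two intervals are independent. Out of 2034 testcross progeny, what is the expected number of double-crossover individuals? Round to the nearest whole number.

Map distances give recombination frequencies of 0.152 and 0.111 for the two intervals.
With no interference, expected double-crossover frequency = 0.152 × 0.111 = 0.01687.
Expected number = 0.01687 × 2034 = 34.32 ≈ 34.

34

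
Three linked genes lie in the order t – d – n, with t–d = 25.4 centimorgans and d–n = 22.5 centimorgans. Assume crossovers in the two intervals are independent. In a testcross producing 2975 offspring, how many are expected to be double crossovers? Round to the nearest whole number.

Map distances give recombination frequencies of 0.254 and 0.225 for the two intervals.
With no interference, expected double-crossover frequency = 0.254 × 0.225 = 0.05715.
Expected number = 0.05715 × 2975 = 170.02 ≈ 170.

170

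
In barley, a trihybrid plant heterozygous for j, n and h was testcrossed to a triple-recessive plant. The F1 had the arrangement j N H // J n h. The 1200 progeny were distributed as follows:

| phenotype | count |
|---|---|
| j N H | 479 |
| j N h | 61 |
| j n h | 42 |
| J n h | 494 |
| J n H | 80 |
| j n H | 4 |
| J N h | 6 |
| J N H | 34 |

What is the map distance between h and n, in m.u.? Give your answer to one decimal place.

12.6 m.u.

The two rarest classes, j n H and J N h, are the double crossovers. Comparing them with the parentals, only the n allele has switched, so n is the middle locus and the order is j – n – h.
Crossovers in the n–h interval produce the single-crossover classes j N h and J n H (61 + 80 = 141) plus the double crossovers (10).
RF(n–h) = (141 + 10) / 1200 = 151/1200 = 0.1258 → 12.6 m.u.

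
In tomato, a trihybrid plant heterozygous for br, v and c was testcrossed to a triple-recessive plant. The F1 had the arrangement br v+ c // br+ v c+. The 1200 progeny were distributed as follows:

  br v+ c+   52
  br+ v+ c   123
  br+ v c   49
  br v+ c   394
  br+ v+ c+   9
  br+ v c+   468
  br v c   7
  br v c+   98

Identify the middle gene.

The two rarest classes, br v c and br+ v+ c+, are the double crossovers. Comparing them with the parentals, only the v allele has switched, so v is the middle locus and the order is c – v – br.

v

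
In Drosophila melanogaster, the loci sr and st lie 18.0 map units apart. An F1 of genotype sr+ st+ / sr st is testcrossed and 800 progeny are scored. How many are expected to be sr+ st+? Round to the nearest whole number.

328

A map distance of 18.0 map units corresponds to a recombination frequency of 0.180.
The F1 is sr+ st+ / sr st, so sr+ st+ is a parental gamete class with expected frequency (1 − r)/2 = 0.820/2 = 0.4100.
Expected number = 0.4100 × 800 = 328.00 ≈ 328.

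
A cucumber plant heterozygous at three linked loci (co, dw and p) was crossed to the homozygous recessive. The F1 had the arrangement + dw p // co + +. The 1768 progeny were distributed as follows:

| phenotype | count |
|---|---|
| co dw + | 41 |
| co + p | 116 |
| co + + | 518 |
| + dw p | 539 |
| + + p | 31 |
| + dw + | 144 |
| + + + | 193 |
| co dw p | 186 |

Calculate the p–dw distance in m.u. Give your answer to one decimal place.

18.8 m.u.

The two rarest classes, + + p and co dw +, are the double crossovers. Comparing them with the parentals, only the dw allele has switched, so dw is the middle locus and the order is p – dw – co.
Crossovers in the p–dw interval produce the single-crossover classes + dw + and co + p (144 + 116 = 260) plus the double crossovers (72).
RF(p–dw) = (260 + 72) / 1768 = 332/1768 = 0.1878 → 18.8 m.u.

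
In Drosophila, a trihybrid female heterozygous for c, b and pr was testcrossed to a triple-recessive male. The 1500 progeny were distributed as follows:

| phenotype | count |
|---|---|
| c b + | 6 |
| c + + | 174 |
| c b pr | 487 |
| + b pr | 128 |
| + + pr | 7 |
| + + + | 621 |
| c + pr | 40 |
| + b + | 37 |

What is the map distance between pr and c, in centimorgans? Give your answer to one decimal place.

21.0 centimorgans

The two most frequent reciprocal classes, + + + and c b pr, are the parental types, so the F1 was + + + / c b pr.
The two rarest classes, + + pr and c b +, are the double crossovers. Comparing them with the parentals, only the pr allele has switched, so pr is the middle locus and the order is b – pr – c.
Crossovers in the pr–c interval produce the single-crossover classes c + + and + b pr (174 + 128 = 302) plus the double crossovers (13).
RF(pr–c) = (302 + 13) / 1500 = 315/1500 = 0.2100 → 21.0 centimorgans.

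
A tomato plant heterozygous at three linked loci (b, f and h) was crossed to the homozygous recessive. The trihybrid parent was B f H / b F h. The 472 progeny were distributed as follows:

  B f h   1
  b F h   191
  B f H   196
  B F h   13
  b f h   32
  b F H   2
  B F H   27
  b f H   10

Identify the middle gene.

h

The two rarest classes, B f h and b F H, are the double crossovers. Comparing them with the parentals, only the h allele has switched, so h is the middle locus and the order is b – h – f.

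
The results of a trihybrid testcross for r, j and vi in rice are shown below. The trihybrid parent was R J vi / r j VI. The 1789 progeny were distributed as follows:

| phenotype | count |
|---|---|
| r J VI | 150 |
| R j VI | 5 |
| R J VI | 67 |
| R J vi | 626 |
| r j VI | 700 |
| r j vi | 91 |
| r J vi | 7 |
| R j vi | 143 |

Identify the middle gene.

The two rarest classes, r J vi and R j VI, are the double crossovers. Comparing them with the parentals, only the r allele has switched, so r is the middle locus and the order is vi – r – j.

r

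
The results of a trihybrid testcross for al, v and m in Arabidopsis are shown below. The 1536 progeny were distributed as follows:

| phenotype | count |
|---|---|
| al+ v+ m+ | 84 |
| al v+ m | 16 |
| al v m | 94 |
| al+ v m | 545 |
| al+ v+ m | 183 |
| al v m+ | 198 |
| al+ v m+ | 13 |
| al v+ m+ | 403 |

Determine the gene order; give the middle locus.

m

The two most frequent reciprocal classes, al+ v m and al v+ m+, are the parental types, so the F1 was al+ v m / al v+ m+.
The two rarest classes, al+ v m+ and al v+ m, are the double crossovers. Comparing them with the parentals, only the m allele has switched, so m is the middle locus and the order is v – m – al.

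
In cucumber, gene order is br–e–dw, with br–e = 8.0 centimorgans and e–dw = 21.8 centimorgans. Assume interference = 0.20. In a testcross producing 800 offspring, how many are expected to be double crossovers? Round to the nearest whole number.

11

Map distances give recombination frequencies of 0.080 and 0.218 for the two intervals.
With interference 0.20 (so coincidence = 0.80), expected double-crossover frequency = 0.080 × 0.218 × 0.80 = 0.01395.
Expected number = 0.01395 × 800 = 11.16 ≈ 11.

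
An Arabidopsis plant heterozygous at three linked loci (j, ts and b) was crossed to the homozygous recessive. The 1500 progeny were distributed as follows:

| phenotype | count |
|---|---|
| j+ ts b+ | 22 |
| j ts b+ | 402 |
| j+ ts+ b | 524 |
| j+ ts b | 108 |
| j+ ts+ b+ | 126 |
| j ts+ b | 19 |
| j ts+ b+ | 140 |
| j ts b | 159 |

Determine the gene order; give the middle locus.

j

The two most frequent reciprocal classes, j+ ts+ b and j ts b+, are the parental types, so the F1 was j+ ts+ b / j ts b+.
The two rarest classes, j ts+ b and j+ ts b+, are the double crossovers. Comparing them with the parentals, only the j allele has switched, so j is the middle locus and the order is ts – j – b.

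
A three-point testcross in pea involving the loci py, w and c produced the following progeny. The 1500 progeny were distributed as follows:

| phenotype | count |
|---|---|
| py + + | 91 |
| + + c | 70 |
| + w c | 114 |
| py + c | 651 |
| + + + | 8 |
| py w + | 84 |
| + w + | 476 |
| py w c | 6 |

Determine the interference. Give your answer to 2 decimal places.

The two most frequent reciprocal classes, py + c and + w +, are the parental types, so the F1 was py + c / + w +.
The two rarest classes, py w c and + + +, are the double crossovers. Comparing them with the parentals, only the w allele has switched, so w is the middle locus and the order is c – w – py.
c–w: (205 + 14)/1500 = 0.1460; w–py: (154 + 14)/1500 = 0.1120.
Expected DCO frequency = 0.1460 × 0.1120 ≈ 0.01635; observed = 14/1500 ≈ 0.00933.
Coefficient of coincidence = 0.00933/0.01635 ≈ 0.57; interference = 1 − 0.57 = 0.43.

0.43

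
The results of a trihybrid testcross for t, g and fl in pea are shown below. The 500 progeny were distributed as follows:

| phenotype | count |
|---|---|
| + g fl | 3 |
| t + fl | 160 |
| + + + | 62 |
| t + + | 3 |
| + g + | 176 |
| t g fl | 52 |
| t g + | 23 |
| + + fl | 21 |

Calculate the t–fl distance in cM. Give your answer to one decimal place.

The two most frequent reciprocal classes, t + fl and + g +, are the parental types, so the F1 was t + fl / + g +.
The two rarest classes, t + + and + g fl, are the double crossovers. Comparing them with the parentals, only the fl allele has switched, so fl is the middle locus and the order is t – fl – g.
Crossovers in the t–fl interval produce the single-crossover classes + + fl and t g + (21 + 23 = 44) plus the double crossovers (6).
RF(t–fl) = (44 + 6) / 500 = 50/500 = 0.1000 → 10.0 cM.

10.0 cM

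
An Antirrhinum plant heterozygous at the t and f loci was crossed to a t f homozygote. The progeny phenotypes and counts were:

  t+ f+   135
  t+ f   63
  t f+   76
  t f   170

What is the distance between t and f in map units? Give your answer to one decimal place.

The two most frequent classes, t+ f+ (135) and t f (170), are the parental types, so the F1 was t+ f+ / t f.
The recombinant classes are t+ f and t f+: 63 + 76 = 139.
Recombination frequency = 139/444 = 0.3131 ≈ 31.3%, i.e. 31.3 map units.

31.3 map units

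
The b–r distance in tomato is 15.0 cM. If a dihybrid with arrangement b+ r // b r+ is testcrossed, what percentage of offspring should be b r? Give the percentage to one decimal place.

7.5%

A map distance of 15.0 cM corresponds to a recombination frequency of 0.150.
The F1 is b+ r / b r+, so b r is a recombinant gamete class with expected frequency r/2 = 0.150/2 = 0.0750.
That is 0.0750 = 7.5% of the progeny.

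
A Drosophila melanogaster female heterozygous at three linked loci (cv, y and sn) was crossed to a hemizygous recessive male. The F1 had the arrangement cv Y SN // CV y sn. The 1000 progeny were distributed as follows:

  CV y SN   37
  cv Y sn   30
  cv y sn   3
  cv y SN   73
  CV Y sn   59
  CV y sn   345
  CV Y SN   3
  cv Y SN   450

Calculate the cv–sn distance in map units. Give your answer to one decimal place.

7.3 map units

The two rarest classes, CV Y SN and cv y sn, are the double crossovers. Comparing them with the parentals, only the cv allele has switched, so cv is the middle locus and the order is sn – cv – y.
Crossovers in the sn–cv interval produce the single-crossover classes cv Y sn and CV y SN (30 + 37 = 67) plus the double crossovers (6).
RF(sn–cv) = (67 + 6) / 1000 = 73/1000 = 0.0730 → 7.3 map units.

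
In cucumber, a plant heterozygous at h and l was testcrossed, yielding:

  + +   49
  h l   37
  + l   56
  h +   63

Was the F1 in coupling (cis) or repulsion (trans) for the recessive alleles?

trans

The two most frequent classes are + l (56) and h + (63); these are the parental (non-recombinant) types.
So the F1 carried + l on one chromosome and h + on the other — the recessive alleles are on opposite chromosomes (trans / repulsion).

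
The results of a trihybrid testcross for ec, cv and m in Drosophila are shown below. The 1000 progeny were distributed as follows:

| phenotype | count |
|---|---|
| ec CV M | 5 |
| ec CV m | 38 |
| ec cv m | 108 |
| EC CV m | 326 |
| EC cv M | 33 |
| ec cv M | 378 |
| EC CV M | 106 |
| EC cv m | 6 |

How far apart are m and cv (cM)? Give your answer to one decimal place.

22.5 cM

The two most frequent reciprocal classes, ec cv M and EC CV m, are the parental types, so the F1 was ec cv M / EC CV m.
The two rarest classes, ec CV M and EC cv m, are the double crossovers. Comparing them with the parentals, only the cv allele has switched, so cv is the middle locus and the order is ec – cv – m.
Crossovers in the cv–m interval produce the single-crossover classes ec cv m and EC CV M (108 + 106 = 214) plus the double crossovers (11).
RF(cv–m) = (214 + 11) / 1000 = 225/1000 = 0.2250 → 22.5 cM.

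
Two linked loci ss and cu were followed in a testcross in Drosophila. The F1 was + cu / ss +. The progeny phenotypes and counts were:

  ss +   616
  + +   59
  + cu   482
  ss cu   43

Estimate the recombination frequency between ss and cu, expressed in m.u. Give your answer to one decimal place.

8.5 m.u.

The recombinant classes are + + and ss cu: 59 + 43 = 102.
Recombination frequency = 102/1200 = 0.0850 ≈ 8.5%, i.e. 8.5 m.u.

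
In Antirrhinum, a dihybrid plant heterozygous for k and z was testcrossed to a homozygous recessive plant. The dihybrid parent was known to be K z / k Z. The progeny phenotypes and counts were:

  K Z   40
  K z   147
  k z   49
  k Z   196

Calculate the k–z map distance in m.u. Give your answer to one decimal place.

20.6 m.u.

The recombinant classes are K Z and k z: 40 + 49 = 89.
Recombination frequency = 89/432 = 0.2060 ≈ 20.6%, i.e. 20.6 m.u.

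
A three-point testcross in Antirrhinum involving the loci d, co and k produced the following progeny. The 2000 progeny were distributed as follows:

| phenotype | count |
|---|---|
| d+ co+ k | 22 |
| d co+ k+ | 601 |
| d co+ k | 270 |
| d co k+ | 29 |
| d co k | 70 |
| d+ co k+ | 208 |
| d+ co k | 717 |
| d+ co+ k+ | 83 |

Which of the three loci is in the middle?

The two most frequent reciprocal classes, d+ co k and d co+ k+, are the parental types, so the F1 was d+ co k / d co+ k+.
The two rarest classes, d+ co+ k and d co k+, are the double crossovers. Comparing them with the parentals, only the co allele has switched, so co is the middle locus and the order is d – co – k.

co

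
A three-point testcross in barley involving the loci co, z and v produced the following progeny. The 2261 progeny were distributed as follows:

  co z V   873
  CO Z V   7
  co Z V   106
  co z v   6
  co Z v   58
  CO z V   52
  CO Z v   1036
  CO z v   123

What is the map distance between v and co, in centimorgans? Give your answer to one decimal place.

The two most frequent reciprocal classes, co z V and CO Z v, are the parental types, so the F1 was co z V / CO Z v.
The two rarest classes, co z v and CO Z V, are the double crossovers. Comparing them with the parentals, only the v allele has switched, so v is the middle locus and the order is co – v – z.
Crossovers in the co–v interval produce the single-crossover classes CO z V and co Z v (52 + 58 = 110) plus the double crossovers (13).
RF(co–v) = (110 + 13) / 2261 = 123/2261 = 0.0544 → 5.4 centimorgans.

5.4 centimorgans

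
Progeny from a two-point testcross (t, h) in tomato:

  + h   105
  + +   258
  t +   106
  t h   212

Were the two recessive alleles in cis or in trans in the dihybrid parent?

cis

The two most frequent classes are + + (258) and t h (212); these are the parental (non-recombinant) types.
So the F1 carried + + on one chromosome and t h on the other — the recessive alleles are on the same chromosome (cis / coupling).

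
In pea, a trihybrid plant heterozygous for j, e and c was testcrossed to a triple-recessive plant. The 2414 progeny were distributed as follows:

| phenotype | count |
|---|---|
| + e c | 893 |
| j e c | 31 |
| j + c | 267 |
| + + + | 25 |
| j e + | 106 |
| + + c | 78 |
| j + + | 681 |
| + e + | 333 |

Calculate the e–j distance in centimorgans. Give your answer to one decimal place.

9.9 centimorgans

The two most frequent reciprocal classes, + e c and j + +, are the parental types, so the F1 was + e c / j + +.
The two rarest classes, j e c and + + +, are the double crossovers. Comparing them with the parentals, only the j allele has switched, so j is the middle locus and the order is c – j – e.
Crossovers in the j–e interval produce the single-crossover classes + + c and j e + (78 + 106 = 184) plus the double crossovers (56).
RF(j–e) = (184 + 56) / 2414 = 240/2414 = 0.0994 → 9.9 centimorgans.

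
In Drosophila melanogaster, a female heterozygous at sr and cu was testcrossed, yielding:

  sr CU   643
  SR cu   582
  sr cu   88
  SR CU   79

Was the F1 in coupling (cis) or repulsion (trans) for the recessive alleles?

trans

The two most frequent classes are SR cu (582) and sr CU (643); these are the parental (non-recombinant) types.
So the F1 carried SR cu on one chromosome and sr CU on the other — the recessive alleles are on opposite chromosomes (trans / repulsion).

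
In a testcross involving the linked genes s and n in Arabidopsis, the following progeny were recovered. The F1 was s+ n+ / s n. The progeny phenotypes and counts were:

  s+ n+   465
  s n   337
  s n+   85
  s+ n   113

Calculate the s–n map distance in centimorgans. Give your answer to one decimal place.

19.8 centimorgans

The recombinant classes are s+ n and s n+: 113 + 85 = 198.
Recombination frequency = 198/1000 = 0.1980 ≈ 19.8%, i.e. 19.8 centimorgans.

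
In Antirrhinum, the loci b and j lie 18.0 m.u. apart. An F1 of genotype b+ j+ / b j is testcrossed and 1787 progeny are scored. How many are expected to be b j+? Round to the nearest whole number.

A map distance of 18.0 m.u. corresponds to a recombination frequency of 0.180.
The F1 is b+ j+ / b j, so b j+ is a recombinant gamete class with expected frequency r/2 = 0.180/2 = 0.0900.
Expected number = 0.0900 × 1787 = 160.83 ≈ 161.

161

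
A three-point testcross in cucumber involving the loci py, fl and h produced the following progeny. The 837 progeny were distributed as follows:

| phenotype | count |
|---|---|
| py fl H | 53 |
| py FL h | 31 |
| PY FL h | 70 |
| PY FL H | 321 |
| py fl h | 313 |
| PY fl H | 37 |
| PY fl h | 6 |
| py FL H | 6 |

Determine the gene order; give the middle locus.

The two most frequent reciprocal classes, py fl h and PY FL H, are the parental types, so the F1 was py fl h / PY FL H.
The two rarest classes, PY fl h and py FL H, are the double crossovers. Comparing them with the parentals, only the py allele has switched, so py is the middle locus and the order is fl – py – h.

py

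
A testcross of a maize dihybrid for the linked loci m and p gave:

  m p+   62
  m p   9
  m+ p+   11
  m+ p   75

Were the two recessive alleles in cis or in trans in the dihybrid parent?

The two most frequent classes are m+ p (75) and m p+ (62); these are the parental (non-recombinant) types.
So the F1 carried m+ p on one chromosome and m p+ on the other — the recessive alleles are on opposite chromosomes (trans / repulsion).

trans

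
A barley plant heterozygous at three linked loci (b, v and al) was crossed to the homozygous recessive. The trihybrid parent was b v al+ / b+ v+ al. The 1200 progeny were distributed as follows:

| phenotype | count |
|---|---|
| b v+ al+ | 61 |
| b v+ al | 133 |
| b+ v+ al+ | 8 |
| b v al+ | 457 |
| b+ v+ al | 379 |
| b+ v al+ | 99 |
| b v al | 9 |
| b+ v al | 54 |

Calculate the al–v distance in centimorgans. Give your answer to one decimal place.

11.0 centimorgans

The two rarest classes, b v al and b+ v+ al+, are the double crossovers. Comparing them with the parentals, only the al allele has switched, so al is the middle locus and the order is b – al – v.
Crossovers in the al–v interval produce the single-crossover classes b v+ al+ and b+ v al (61 + 54 = 115) plus the double crossovers (17).
RF(al–v) = (115 + 17) / 1200 = 132/1200 = 0.1100 → 11.0 centimorgans.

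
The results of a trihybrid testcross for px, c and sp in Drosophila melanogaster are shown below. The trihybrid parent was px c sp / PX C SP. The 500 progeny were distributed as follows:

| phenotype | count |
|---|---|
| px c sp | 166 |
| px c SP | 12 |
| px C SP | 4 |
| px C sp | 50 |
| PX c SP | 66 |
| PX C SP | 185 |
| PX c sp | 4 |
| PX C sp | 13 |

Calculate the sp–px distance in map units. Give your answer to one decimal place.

6.6 map units

The two rarest classes, PX c sp and px C SP, are the double crossovers. Comparing them with the parentals, only the px allele has switched, so px is the middle locus and the order is c – px – sp.
Crossovers in the px–sp interval produce the single-crossover classes px c SP and PX C sp (12 + 13 = 25) plus the double crossovers (8).
RF(px–sp) = (25 + 8) / 500 = 33/500 = 0.0660 → 6.6 map units.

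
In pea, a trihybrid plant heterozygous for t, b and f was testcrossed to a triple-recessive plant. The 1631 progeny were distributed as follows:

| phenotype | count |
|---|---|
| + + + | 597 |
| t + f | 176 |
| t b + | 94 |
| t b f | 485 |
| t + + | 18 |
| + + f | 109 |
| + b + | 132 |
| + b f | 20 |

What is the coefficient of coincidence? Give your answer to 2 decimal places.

The two most frequent reciprocal classes, t b f and + + +, are the parental types, so the F1 was t b f / + + +.
The two rarest classes, + b f and t + +, are the double crossovers. Comparing them with the parentals, only the t allele has switched, so t is the middle locus and the order is f – t – b.
f–t: (203 + 38)/1631 = 0.1478; t–b: (308 + 38)/1631 = 0.2121.
Expected DCO frequency = 0.1478 × 0.2121 ≈ 0.03135; observed = 38/1631 ≈ 0.02330.
Coefficient of coincidence = 0.02330/0.03135 ≈ 0.74.

0.74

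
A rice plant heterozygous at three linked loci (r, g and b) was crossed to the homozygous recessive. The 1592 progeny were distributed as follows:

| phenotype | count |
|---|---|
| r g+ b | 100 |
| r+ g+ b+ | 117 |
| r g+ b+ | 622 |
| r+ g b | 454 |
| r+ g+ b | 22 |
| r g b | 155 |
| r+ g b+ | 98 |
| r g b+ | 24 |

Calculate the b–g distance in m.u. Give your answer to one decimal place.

The two most frequent reciprocal classes, r g+ b+ and r+ g b, are the parental types, so the F1 was r g+ b+ / r+ g b.
The two rarest classes, r g b+ and r+ g+ b, are the double crossovers. Comparing them with the parentals, only the g allele has switched, so g is the middle locus and the order is r – g – b.
Crossovers in the g–b interval produce the single-crossover classes r g+ b and r+ g b+ (100 + 98 = 198) plus the double crossovers (46).
RF(g–b) = (198 + 46) / 1592 = 244/1592 = 0.1533 → 15.3 m.u.

15.3 m.u.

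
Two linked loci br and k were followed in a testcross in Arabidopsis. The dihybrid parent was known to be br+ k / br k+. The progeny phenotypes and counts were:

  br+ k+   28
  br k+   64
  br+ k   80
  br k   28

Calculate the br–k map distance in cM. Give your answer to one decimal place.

28.0 cM

The recombinant classes are br+ k+ and br k: 28 + 28 = 56.
Recombination frequency = 56/200 = 0.2800 ≈ 28.0%, i.e. 28.0 cM.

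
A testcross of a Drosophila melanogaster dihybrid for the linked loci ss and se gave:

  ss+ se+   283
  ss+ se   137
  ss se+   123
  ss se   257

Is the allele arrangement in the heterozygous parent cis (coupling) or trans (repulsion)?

cis

The two most frequent classes are ss+ se+ (283) and ss se (257); these are the parental (non-recombinant) types.
So the F1 carried ss+ se+ on one chromosome and ss se on the other — the recessive alleles are on the same chromosome (cis / coupling).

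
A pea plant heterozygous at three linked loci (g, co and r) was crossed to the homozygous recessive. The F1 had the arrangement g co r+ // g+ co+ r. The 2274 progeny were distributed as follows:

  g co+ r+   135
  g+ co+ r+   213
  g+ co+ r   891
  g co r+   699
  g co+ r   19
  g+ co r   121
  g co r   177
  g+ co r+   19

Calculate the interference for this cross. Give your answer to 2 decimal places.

0.31

The two rarest classes, g+ co r+ and g co+ r, are the double crossovers. Comparing them with the parentals, only the g allele has switched, so g is the middle locus and the order is r – g – co.
r–g: (390 + 38)/2274 = 0.1882; g–co: (256 + 38)/2274 = 0.1293.
Expected DCO frequency = 0.1882 × 0.1293 ≈ 0.02433; observed = 38/2274 ≈ 0.01671.
Coefficient of coincidence = 0.01671/0.02433 ≈ 0.69; interference = 1 − 0.69 = 0.31.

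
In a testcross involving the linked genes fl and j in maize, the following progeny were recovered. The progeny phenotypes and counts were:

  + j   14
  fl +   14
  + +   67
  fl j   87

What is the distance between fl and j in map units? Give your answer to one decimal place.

15.4 map units

The two most frequent classes, + + (67) and fl j (87), are the parental types, so the F1 was + + / fl j.
The recombinant classes are + j and fl +: 14 + 14 = 28.
Recombination frequency = 28/182 = 0.1538 ≈ 15.4%, i.e. 15.4 map units.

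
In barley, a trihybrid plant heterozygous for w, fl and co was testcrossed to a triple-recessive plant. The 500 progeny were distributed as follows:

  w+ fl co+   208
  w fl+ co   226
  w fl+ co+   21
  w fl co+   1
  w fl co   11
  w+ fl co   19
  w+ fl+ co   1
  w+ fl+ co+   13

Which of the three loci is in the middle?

The two most frequent reciprocal classes, w fl+ co and w+ fl co+, are the parental types, so the F1 was w fl+ co / w+ fl co+.
The two rarest classes, w+ fl+ co and w fl co+, are the double crossovers. Comparing them with the parentals, only the w allele has switched, so w is the middle locus and the order is co – w – fl.

w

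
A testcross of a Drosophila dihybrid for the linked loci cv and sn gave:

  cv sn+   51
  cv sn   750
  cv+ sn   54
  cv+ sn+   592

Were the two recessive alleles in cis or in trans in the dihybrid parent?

cis

The two most frequent classes are cv+ sn+ (592) and cv sn (750); these are the parental (non-recombinant) types.
So the F1 carried cv+ sn+ on one chromosome and cv sn on the other — the recessive alleles are on the same chromosome (cis / coupling).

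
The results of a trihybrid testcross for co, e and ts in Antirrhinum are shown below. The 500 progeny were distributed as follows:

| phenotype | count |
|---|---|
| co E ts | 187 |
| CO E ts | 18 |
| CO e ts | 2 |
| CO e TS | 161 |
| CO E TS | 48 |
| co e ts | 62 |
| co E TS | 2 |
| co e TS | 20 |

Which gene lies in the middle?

ts

The two most frequent reciprocal classes, co E ts and CO e TS, are the parental types, so the F1 was co E ts / CO e TS.
The two rarest classes, co E TS and CO e ts, are the double crossovers. Comparing them with the parentals, only the ts allele has switched, so ts is the middle locus and the order is co – ts – e.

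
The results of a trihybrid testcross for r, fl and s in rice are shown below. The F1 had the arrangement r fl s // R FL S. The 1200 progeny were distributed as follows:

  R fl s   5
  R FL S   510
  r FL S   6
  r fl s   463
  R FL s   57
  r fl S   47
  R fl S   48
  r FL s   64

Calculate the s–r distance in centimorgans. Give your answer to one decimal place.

9.6 centimorgans

The two rarest classes, R fl s and r FL S, are the double crossovers. Comparing them with the parentals, only the r allele has switched, so r is the middle locus and the order is fl – r – s.
Crossovers in the r–s interval produce the single-crossover classes r fl S and R FL s (47 + 57 = 104) plus the double crossovers (11).
RF(r–s) = (104 + 11) / 1200 = 115/1200 = 0.0958 → 9.6 centimorgans.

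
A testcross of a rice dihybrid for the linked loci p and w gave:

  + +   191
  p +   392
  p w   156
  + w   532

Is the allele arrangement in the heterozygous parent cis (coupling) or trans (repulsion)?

trans

The two most frequent classes are + w (532) and p + (392); these are the parental (non-recombinant) types.
So the F1 carried + w on one chromosome and p + on the other — the recessive alleles are on opposite chromosomes (trans / repulsion).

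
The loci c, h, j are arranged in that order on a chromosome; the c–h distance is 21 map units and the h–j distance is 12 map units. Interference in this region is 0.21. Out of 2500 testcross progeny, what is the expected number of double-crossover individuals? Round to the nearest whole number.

Map distances give recombination frequencies of 0.210 and 0.120 for the two intervals.
With interference 0.21 (so coincidence = 0.79), expected double-crossover frequency = 0.210 × 0.120 × 0.79 = 0.01991.
Expected number = 0.01991 × 2500 = 49.77 ≈ 50.

50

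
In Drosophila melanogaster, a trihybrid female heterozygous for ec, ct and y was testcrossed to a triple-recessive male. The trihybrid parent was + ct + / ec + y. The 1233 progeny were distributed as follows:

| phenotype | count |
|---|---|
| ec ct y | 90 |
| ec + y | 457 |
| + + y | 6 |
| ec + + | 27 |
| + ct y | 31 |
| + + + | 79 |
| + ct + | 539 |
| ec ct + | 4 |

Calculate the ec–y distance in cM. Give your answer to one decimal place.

5.5 cM

The two rarest classes, ec ct + and + + y, are the double crossovers. Comparing them with the parentals, only the ec allele has switched, so ec is the middle locus and the order is y – ec – ct.
Crossovers in the y–ec interval produce the single-crossover classes + ct y and ec + + (31 + 27 = 58) plus the double crossovers (10).
RF(y–ec) = (58 + 10) / 1233 = 68/1233 = 0.0552 → 5.5 cM.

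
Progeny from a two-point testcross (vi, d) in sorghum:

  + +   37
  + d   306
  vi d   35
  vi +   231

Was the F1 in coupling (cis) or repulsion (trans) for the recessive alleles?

The two most frequent classes are + d (306) and vi + (231); these are the parental (non-recombinant) types.
So the F1 carried + d on one chromosome and vi + on the other — the recessive alleles are on opposite chromosomes (trans / repulsion).

trans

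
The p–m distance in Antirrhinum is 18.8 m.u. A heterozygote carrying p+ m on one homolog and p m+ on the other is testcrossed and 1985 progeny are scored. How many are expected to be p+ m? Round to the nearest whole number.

806

A map distance of 18.8 m.u. corresponds to a recombination frequency of 0.188.
The F1 is p+ m / p m+, so p+ m is a parental gamete class with expected frequency (1 − r)/2 = 0.812/2 = 0.4060.
Expected number = 0.4060 × 1985 = 805.91 ≈ 806.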